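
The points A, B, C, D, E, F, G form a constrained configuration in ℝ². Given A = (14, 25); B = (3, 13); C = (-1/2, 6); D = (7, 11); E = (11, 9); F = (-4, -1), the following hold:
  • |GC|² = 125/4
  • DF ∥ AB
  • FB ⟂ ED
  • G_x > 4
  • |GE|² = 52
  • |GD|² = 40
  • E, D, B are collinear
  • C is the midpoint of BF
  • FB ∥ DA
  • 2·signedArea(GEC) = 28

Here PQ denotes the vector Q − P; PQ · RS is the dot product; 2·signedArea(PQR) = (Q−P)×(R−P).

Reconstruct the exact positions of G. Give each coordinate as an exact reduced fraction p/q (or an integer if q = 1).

1. G_x = 5  [line 3·x + -23/2·y + 85/2 = 0 ∩ |GC|² = 125/4]
2. G_y = 5  [line 3·x + -23/2·y + 85/2 = 0 ∩ |GC|² = 125/4]
   → G = (5, 5)

G = (5, 5)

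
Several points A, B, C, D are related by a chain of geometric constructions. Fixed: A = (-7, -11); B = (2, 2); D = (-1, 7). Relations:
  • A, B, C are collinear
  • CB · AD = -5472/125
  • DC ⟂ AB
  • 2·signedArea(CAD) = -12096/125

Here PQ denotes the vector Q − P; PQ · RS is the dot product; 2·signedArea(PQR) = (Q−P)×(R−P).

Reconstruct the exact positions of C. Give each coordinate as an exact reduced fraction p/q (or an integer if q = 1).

C = (421/125, 497/125)

1. C_x = 421/125  [A, B, C are collinear ∩ DC ⟂ AB]
2. C_y = 497/125  [A, B, C are collinear ∩ DC ⟂ AB]
   → C = (421/125, 497/125)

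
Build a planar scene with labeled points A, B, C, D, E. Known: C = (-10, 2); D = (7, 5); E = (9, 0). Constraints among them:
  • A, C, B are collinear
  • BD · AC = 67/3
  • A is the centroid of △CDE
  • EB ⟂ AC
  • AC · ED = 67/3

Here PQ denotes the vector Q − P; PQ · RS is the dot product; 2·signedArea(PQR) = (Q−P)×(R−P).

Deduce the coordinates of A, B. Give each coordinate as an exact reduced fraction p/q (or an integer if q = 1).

A = (2, 7/3)
B = (11582/1297, 3276/1297)

1. A_x = 2  [A is the centroid of △CDE]
2. A_y = 7/3  [A is the centroid of △CDE]
   → A = (2, 7/3)
3. B_x = 11582/1297  [A, C, B are collinear ∩ EB ⟂ AC]
4. B_y = 3276/1297  [A, C, B are collinear ∩ EB ⟂ AC]
   → B = (11582/1297, 3276/1297)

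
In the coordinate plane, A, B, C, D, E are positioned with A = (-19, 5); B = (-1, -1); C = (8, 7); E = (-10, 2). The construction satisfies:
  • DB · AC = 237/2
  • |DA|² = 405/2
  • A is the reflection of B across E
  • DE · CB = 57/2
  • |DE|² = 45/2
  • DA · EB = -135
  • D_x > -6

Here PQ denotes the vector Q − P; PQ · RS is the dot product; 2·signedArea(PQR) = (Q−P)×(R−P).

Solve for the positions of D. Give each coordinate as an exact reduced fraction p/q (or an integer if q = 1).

1. D_x = -11/2  [DA · EB = -135 ∩ DE · CB = 57/2]
2. D_y = 1/2  [DA · EB = -135 ∩ DE · CB = 57/2]
   → D = (-11/2, 1/2)

D = (-11/2, 1/2)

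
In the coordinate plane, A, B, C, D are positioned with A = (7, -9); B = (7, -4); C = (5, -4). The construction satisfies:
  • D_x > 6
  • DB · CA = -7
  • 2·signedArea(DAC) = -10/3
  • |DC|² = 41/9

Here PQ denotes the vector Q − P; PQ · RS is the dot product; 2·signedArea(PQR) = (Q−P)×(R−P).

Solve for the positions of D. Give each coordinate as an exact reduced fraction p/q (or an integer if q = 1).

1. D_x = 19/3  [DB · CA = -7 ∩ 2·signedArea(DAC) = -10/3]
2. D_y = -17/3  [DB · CA = -7 ∩ 2·signedArea(DAC) = -10/3]
   → D = (19/3, -17/3)

D = (19/3, -17/3)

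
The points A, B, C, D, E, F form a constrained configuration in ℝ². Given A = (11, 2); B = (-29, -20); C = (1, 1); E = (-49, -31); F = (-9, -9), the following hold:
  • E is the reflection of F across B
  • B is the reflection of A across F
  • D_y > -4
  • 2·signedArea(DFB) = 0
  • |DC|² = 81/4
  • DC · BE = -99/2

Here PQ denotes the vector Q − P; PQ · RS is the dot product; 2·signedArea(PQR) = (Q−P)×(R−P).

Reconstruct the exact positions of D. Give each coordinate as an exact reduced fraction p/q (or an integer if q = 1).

D = (1, -7/2)

1. D_x = 1  [2·signedArea(DFB) = 0 ∩ DC · BE = -99/2]
2. D_y = -7/2  [2·signedArea(DFB) = 0 ∩ DC · BE = -99/2]
   → D = (1, -7/2)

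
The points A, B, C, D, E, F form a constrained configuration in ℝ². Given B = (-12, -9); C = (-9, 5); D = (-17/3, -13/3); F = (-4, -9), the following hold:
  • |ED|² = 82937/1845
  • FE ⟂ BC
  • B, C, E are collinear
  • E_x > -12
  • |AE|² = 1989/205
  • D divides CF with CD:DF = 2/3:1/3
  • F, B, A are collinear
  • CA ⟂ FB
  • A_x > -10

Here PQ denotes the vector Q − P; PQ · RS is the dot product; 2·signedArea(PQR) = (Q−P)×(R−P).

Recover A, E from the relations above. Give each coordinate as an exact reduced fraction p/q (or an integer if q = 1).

1. A_x = -9  [F, B, A are collinear ∩ CA ⟂ FB]
2. A_y = -9  [F, B, A are collinear ∩ CA ⟂ FB]
   → A = (-9, -9)
3. E_x = -2388/205  [B, C, E are collinear ∩ FE ⟂ BC]
4. E_y = -1509/205  [B, C, E are collinear ∩ FE ⟂ BC]
   → E = (-2388/205, -1509/205)

A = (-9, -9)
E = (-2388/205, -1509/205)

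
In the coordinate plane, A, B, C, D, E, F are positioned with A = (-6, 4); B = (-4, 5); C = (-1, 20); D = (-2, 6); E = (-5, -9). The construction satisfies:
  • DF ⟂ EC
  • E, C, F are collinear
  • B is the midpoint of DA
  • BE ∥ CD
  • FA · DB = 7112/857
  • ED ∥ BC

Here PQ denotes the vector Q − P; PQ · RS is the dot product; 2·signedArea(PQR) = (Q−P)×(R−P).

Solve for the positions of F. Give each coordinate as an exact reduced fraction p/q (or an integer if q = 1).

F = (-2497/857, 5250/857)

1. F_x = -2497/857  [E, C, F are collinear ∩ DF ⟂ EC]
2. F_y = 5250/857  [E, C, F are collinear ∩ DF ⟂ EC]
   → F = (-2497/857, 5250/857)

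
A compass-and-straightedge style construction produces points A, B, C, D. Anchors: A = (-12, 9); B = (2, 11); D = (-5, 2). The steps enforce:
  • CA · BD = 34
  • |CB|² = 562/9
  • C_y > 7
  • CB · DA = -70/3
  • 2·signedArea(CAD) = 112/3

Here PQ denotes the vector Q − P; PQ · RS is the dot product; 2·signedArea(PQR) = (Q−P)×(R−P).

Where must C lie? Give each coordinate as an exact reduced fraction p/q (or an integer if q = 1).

1. C_x = -5  [CB · DA = -70/3 ∩ 2·signedArea(CAD) = 112/3]
2. C_y = 22/3  [CB · DA = -70/3 ∩ 2·signedArea(CAD) = 112/3]
   → C = (-5, 22/3)

C = (-5, 22/3)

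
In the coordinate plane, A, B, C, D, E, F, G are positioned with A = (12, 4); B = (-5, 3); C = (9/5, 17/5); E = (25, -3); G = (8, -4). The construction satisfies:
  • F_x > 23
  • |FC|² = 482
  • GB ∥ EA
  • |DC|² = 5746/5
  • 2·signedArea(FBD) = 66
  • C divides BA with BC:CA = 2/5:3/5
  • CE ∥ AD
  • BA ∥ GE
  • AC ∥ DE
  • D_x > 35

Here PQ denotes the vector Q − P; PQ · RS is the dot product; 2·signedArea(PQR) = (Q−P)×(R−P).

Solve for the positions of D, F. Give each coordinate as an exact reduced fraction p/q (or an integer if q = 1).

1. D_x = 176/5  [AC ∥ DE ∩ CE ∥ AD]
2. D_y = -12/5  [AC ∥ DE ∩ CE ∥ AD]
   → D = (176/5, -12/5)
3. F_x = 118/5  [line 27/5·x + 201/5·y + -798/5 = 0 ∩ |FC|² = 482]
4. F_y = 4/5  [line 27/5·x + 201/5·y + -798/5 = 0 ∩ |FC|² = 482]
   → F = (118/5, 4/5)

D = (176/5, -12/5)
F = (118/5, 4/5)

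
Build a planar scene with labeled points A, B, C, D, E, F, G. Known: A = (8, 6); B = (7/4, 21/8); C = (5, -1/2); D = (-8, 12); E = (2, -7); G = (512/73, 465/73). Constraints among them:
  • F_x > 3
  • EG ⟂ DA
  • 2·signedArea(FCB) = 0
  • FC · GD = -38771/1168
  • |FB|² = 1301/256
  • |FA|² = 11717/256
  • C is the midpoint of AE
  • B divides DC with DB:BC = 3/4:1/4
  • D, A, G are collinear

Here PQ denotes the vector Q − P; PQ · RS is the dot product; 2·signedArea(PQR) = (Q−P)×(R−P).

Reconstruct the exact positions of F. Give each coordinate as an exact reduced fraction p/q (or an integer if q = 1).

1. F_x = 27/8  [2·signedArea(FCB) = 0 ∩ FC · GD = -38771/1168]
2. F_y = 17/16  [2·signedArea(FCB) = 0 ∩ FC · GD = -38771/1168]
   → F = (27/8, 17/16)

F = (27/8, 17/16)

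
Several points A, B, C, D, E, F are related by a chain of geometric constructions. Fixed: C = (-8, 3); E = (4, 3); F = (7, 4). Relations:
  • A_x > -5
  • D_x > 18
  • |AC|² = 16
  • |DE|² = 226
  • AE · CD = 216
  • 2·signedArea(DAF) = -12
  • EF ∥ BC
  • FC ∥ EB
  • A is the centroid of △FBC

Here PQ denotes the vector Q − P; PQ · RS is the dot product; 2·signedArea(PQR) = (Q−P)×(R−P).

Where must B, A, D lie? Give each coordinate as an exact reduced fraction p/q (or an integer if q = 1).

1. B_x = -11  [EF ∥ BC ∩ FC ∥ EB]
2. B_y = 2  [EF ∥ BC ∩ FC ∥ EB]
   → B = (-11, 2)
3. A_x = -4  [A is the centroid of △FBC]
4. A_y = 3  [A is the centroid of △FBC]
   → A = (-4, 3)
5. D_x = 19  [2·signedArea(DAF) = -12 ∩ AE · CD = 216]
6. D_y = 4  [2·signedArea(DAF) = -12 ∩ AE · CD = 216]
   → D = (19, 4)

A = (-4, 3)
B = (-11, 2)
D = (19, 4)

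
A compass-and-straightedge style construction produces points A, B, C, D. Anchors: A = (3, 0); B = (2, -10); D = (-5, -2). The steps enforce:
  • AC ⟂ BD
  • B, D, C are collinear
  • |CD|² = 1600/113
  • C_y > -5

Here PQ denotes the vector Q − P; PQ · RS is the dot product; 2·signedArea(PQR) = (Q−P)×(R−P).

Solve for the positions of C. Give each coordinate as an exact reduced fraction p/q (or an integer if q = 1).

C = (-285/113, -546/113)

1. C_x = -285/113  [B, D, C are collinear ∩ AC ⟂ BD]
2. C_y = -546/113  [B, D, C are collinear ∩ AC ⟂ BD]
   → C = (-285/113, -546/113)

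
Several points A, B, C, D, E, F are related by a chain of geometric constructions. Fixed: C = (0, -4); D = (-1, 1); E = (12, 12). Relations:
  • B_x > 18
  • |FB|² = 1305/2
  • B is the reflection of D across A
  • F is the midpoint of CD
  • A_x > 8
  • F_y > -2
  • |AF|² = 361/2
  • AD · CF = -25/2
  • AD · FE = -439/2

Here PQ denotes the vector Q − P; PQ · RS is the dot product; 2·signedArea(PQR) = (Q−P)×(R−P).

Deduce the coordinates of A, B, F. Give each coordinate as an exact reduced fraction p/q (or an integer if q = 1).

A = (9, 8)
B = (19, 15)
F = (-1/2, -3/2)

1. F_x = -1/2  [F is the midpoint of CD]
2. F_y = -3/2  [F is the midpoint of CD]
   → F = (-1/2, -3/2)
3. A_x = 9  [AD · CF = -25/2 ∩ AD · FE = -439/2]
4. A_y = 8  [AD · CF = -25/2 ∩ AD · FE = -439/2]
   → A = (9, 8)
5. B_x = 19  [B is the reflection of D across A]
6. B_y = 15  [B is the reflection of D across A]
   → B = (19, 15)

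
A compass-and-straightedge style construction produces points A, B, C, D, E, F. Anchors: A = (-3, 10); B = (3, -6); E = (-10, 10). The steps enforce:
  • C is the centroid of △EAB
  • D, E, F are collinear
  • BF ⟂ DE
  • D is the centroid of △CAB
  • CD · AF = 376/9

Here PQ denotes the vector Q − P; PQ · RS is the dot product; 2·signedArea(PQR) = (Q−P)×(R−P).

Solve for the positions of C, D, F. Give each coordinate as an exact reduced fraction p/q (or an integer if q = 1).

1. C_x = -10/3  [C is the centroid of △EAB]
2. C_y = 14/3  [C is the centroid of △EAB]
   → C = (-10/3, 14/3)
3. D_x = -10/9  [D is the centroid of △CAB]
4. D_y = 26/9  [D is the centroid of △CAB]
   → D = (-10/9, 26/9)
5. F_x = 235/41  [D, E, F are collinear ∩ BF ⟂ DE]
6. F_y = -106/41  [D, E, F are collinear ∩ BF ⟂ DE]
   → F = (235/41, -106/41)

C = (-10/3, 14/3)
D = (-10/9, 26/9)
F = (235/41, -106/41)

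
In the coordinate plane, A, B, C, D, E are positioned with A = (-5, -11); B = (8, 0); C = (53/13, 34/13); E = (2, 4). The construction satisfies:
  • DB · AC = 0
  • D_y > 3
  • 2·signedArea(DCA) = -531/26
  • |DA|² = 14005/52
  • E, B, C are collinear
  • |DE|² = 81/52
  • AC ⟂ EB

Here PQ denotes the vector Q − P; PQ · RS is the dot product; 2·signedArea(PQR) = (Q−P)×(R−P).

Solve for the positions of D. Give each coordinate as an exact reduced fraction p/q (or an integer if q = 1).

1. D_x = 79/26  [DB · AC = 0 ∩ 2·signedArea(DCA) = -531/26]
2. D_y = 43/13  [DB · AC = 0 ∩ 2·signedArea(DCA) = -531/26]
   → D = (79/26, 43/13)

D = (79/26, 43/13)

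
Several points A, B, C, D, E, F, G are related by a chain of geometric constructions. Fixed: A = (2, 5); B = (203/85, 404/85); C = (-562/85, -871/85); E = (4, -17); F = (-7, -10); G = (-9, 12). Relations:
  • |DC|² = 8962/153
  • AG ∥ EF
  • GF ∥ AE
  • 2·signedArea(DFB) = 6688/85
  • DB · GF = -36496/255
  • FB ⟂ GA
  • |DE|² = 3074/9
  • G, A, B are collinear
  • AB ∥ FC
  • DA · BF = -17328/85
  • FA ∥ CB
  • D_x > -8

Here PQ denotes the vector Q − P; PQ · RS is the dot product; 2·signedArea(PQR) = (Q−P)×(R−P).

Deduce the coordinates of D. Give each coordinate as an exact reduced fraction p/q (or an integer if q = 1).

1. D_x = -23/3  [2·signedArea(DFB) = 6688/85 ∩ DA · BF = -17328/85]
2. D_y = -8/3  [2·signedArea(DFB) = 6688/85 ∩ DA · BF = -17328/85]
   → D = (-23/3, -8/3)

D = (-23/3, -8/3)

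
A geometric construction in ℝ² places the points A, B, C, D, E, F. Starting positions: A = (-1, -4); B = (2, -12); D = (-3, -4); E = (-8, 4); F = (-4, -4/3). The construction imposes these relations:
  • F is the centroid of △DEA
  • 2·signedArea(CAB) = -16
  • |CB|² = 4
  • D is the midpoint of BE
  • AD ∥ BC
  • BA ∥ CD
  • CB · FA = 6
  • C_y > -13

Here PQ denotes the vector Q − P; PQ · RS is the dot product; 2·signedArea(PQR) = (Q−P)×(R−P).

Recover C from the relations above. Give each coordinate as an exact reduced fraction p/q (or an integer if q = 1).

1. C_x = 0  [BA ∥ CD ∩ AD ∥ BC]
2. C_y = -12  [BA ∥ CD ∩ AD ∥ BC]
   → C = (0, -12)

C = (0, -12)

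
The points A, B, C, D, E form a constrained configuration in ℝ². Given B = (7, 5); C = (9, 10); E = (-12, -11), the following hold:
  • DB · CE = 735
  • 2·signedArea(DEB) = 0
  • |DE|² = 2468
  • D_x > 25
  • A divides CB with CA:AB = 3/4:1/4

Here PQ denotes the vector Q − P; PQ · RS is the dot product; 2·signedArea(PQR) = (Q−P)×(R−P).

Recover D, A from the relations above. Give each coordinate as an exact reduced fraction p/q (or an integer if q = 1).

1. D_x = 26  [2·signedArea(DEB) = 0 ∩ DB · CE = 735]
2. D_y = 21  [2·signedArea(DEB) = 0 ∩ DB · CE = 735]
   → D = (26, 21)
3. A_x = 15/2  [A divides CB with CA:AB = 3/4:1/4]
4. A_y = 25/4  [A divides CB with CA:AB = 3/4:1/4]
   → A = (15/2, 25/4)

A = (15/2, 25/4)
D = (26, 21)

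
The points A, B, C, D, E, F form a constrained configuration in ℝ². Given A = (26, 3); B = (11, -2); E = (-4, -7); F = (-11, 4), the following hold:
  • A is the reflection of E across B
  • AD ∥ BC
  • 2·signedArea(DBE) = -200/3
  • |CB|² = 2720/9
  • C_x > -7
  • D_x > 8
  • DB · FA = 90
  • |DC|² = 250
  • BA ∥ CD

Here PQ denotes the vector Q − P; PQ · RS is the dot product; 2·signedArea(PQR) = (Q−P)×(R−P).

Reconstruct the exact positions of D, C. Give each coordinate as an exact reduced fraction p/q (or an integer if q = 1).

1. D_x = 26/3  [DB · FA = 90 ∩ 2·signedArea(DBE) = -200/3]
2. D_y = 5/3  [DB · FA = 90 ∩ 2·signedArea(DBE) = -200/3]
   → D = (26/3, 5/3)
3. C_x = -19/3  [BA ∥ CD ∩ AD ∥ BC]
4. C_y = -10/3  [BA ∥ CD ∩ AD ∥ BC]
   → C = (-19/3, -10/3)

C = (-19/3, -10/3)
D = (26/3, 5/3)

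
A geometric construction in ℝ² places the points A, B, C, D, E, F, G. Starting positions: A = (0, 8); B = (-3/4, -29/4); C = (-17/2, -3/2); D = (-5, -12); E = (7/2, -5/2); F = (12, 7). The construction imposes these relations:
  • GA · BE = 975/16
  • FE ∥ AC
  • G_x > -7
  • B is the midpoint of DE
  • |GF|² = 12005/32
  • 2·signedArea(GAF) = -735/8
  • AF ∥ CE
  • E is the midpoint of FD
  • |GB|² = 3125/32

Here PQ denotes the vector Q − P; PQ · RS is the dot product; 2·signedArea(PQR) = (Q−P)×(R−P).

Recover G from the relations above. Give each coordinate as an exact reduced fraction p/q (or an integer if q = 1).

1. G_x = -51/8  [2·signedArea(GAF) = -735/8 ∩ GA · BE = 975/16]
2. G_y = 7/8  [2·signedArea(GAF) = -735/8 ∩ GA · BE = 975/16]
   → G = (-51/8, 7/8)

G = (-51/8, 7/8)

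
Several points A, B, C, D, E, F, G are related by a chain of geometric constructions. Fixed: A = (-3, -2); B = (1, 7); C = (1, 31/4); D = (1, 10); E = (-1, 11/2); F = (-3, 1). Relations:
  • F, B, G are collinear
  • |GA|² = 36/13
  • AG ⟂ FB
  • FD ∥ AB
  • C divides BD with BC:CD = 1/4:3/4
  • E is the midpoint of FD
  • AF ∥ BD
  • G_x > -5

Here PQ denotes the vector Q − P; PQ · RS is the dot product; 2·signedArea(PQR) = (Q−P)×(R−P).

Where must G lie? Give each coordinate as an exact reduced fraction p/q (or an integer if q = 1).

1. G_x = -57/13  [F, B, G are collinear ∩ AG ⟂ FB]
2. G_y = -14/13  [F, B, G are collinear ∩ AG ⟂ FB]
   → G = (-57/13, -14/13)

G = (-57/13, -14/13)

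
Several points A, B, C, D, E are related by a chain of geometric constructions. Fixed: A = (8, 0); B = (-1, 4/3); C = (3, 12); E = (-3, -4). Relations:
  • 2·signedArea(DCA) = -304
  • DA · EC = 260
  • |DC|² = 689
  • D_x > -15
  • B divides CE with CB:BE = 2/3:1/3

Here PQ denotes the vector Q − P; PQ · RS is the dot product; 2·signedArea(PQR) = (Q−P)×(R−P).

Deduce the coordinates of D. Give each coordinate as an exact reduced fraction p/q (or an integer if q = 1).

1. D_x = -14  [2·signedArea(DCA) = -304 ∩ DA · EC = 260]
2. D_y = -8  [2·signedArea(DCA) = -304 ∩ DA · EC = 260]
   → D = (-14, -8)

D = (-14, -8)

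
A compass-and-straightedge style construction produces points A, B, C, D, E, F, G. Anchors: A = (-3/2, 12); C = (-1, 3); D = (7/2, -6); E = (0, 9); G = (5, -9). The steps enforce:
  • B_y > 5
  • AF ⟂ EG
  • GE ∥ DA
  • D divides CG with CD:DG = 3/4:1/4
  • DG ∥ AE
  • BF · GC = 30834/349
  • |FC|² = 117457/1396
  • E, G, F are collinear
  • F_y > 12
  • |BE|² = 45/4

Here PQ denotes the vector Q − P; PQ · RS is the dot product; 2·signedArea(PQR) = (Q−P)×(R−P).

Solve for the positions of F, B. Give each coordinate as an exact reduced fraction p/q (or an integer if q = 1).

B = (3/2, 6)
F = (-615/698, 4248/349)

1. F_x = -615/698  [E, G, F are collinear ∩ AF ⟂ EG]
2. F_y = 4248/349  [E, G, F are collinear ∩ AF ⟂ EG]
   → F = (-615/698, 4248/349)
3. B_x = 3/2  [line 6·x + -12·y + 63 = 0 ∩ |BE|² = 45/4]
4. B_y = 6  [line 6·x + -12·y + 63 = 0 ∩ |BE|² = 45/4]
   → B = (3/2, 6)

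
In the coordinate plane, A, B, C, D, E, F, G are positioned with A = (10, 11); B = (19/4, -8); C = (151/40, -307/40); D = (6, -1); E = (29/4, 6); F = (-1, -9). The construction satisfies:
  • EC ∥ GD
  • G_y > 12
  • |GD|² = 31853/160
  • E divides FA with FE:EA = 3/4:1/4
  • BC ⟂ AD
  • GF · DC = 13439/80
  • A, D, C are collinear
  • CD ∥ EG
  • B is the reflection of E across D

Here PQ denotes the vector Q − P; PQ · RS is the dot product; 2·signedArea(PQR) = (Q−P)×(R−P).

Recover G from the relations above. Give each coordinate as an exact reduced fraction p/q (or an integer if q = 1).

1. G_x = 379/40  [EC ∥ GD ∩ CD ∥ EG]
2. G_y = 507/40  [EC ∥ GD ∩ CD ∥ EG]
   → G = (379/40, 507/40)

G = (379/40, 507/40)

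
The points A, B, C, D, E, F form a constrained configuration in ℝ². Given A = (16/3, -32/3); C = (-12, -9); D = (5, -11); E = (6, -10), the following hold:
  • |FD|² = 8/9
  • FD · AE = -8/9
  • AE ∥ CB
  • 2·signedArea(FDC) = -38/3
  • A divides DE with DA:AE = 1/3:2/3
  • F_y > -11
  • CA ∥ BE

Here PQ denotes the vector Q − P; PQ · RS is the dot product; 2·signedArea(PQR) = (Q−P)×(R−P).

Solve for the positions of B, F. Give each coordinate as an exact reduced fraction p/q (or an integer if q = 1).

1. B_x = -34/3  [CA ∥ BE ∩ AE ∥ CB]
2. B_y = -25/3  [CA ∥ BE ∩ AE ∥ CB]
   → B = (-34/3, -25/3)
3. F_x = 17/3  [2·signedArea(FDC) = -38/3 ∩ FD · AE = -8/9]
4. F_y = -31/3  [2·signedArea(FDC) = -38/3 ∩ FD · AE = -8/9]
   → F = (17/3, -31/3)

B = (-34/3, -25/3)
F = (17/3, -31/3)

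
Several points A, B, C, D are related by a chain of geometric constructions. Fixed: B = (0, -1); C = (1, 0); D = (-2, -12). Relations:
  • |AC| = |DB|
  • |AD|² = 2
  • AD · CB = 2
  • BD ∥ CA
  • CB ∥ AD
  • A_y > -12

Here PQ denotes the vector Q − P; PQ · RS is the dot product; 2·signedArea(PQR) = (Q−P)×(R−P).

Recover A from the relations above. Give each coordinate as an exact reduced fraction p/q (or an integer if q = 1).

1. A_x = -1  [CB ∥ AD ∩ BD ∥ CA]
2. A_y = -11  [CB ∥ AD ∩ BD ∥ CA]
   → A = (-1, -11)

A = (-1, -11)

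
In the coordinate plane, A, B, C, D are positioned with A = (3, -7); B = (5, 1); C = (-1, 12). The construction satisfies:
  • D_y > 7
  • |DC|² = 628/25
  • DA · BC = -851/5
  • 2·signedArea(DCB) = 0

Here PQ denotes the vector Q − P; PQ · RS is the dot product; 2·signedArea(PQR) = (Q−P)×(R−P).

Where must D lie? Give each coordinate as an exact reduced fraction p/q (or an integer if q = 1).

D = (7/5, 38/5)

1. D_x = 7/5  [2·signedArea(DCB) = 0 ∩ DA · BC = -851/5]
2. D_y = 38/5  [2·signedArea(DCB) = 0 ∩ DA · BC = -851/5]
   → D = (7/5, 38/5)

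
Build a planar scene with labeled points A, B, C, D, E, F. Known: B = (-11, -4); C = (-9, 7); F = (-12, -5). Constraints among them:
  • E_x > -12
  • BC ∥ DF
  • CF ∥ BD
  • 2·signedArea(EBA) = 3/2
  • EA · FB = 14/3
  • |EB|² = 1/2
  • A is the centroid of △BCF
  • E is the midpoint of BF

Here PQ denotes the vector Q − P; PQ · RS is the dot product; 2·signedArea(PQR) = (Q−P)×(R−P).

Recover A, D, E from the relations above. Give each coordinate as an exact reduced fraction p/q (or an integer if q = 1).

A = (-32/3, -2/3)
D = (-14, -16)
E = (-23/2, -9/2)

1. A_x = -32/3  [A is the centroid of △BCF]
2. A_y = -2/3  [A is the centroid of △BCF]
   → A = (-32/3, -2/3)
3. D_x = -14  [BC ∥ DF ∩ CF ∥ BD]
4. D_y = -16  [BC ∥ DF ∩ CF ∥ BD]
   → D = (-14, -16)
5. E_x = -23/2  [E is the midpoint of BF]
6. E_y = -9/2  [E is the midpoint of BF]
   → E = (-23/2, -9/2)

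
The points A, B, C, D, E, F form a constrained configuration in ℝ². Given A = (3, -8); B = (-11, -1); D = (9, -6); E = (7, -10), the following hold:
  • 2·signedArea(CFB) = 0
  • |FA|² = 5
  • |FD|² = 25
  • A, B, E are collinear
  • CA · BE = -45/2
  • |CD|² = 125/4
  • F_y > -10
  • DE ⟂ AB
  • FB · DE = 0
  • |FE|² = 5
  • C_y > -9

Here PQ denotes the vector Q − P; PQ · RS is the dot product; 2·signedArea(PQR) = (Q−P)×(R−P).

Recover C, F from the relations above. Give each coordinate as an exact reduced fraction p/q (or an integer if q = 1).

C = (4, -17/2)
F = (5, -9)

1. F_x = 5  [line 2·x + 4·y + 26 = 0 ∩ |FD|² = 25]
2. F_y = -9  [line 2·x + 4·y + 26 = 0 ∩ |FD|² = 25]
   → F = (5, -9)
3. C_x = 4  [2·signedArea(CFB) = 0 ∩ CA · BE = -45/2]
4. C_y = -17/2  [2·signedArea(CFB) = 0 ∩ CA · BE = -45/2]
   → C = (4, -17/2)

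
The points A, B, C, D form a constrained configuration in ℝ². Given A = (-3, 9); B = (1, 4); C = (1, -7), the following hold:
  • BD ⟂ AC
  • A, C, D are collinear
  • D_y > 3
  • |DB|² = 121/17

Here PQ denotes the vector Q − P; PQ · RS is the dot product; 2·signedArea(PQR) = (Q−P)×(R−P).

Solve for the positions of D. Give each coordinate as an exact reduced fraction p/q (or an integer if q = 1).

1. D_x = -27/17  [A, C, D are collinear ∩ BD ⟂ AC]
2. D_y = 57/17  [A, C, D are collinear ∩ BD ⟂ AC]
   → D = (-27/17, 57/17)

D = (-27/17, 57/17)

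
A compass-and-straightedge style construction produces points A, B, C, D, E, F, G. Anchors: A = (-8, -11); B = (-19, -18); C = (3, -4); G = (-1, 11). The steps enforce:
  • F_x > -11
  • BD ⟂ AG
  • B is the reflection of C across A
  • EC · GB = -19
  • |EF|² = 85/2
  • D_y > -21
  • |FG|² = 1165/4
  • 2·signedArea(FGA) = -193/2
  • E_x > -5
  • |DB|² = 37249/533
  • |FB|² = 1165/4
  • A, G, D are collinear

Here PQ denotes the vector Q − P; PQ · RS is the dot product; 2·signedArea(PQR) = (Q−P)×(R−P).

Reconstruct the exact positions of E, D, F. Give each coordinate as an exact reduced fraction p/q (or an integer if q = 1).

1. D_x = -5881/533  [A, G, D are collinear ∩ BD ⟂ AG]
2. D_y = -10945/533  [A, G, D are collinear ∩ BD ⟂ AG]
   → D = (-5881/533, -10945/533)
3. F_x = -10  [line 22·x + -7·y + 391/2 = 0 ∩ |FB|² = 1165/4]
4. F_y = -7/2  [line 22·x + -7·y + 391/2 = 0 ∩ |FB|² = 1165/4]
   → F = (-10, -7/2)
5. E_x = -9/2  [line 18·x + 29·y + 81 = 0 ∩ |EF|² = 85/2]
6. E_y = 0  [line 18·x + 29·y + 81 = 0 ∩ |EF|² = 85/2]
   → E = (-9/2, 0)

D = (-5881/533, -10945/533)
E = (-9/2, 0)
F = (-10, -7/2)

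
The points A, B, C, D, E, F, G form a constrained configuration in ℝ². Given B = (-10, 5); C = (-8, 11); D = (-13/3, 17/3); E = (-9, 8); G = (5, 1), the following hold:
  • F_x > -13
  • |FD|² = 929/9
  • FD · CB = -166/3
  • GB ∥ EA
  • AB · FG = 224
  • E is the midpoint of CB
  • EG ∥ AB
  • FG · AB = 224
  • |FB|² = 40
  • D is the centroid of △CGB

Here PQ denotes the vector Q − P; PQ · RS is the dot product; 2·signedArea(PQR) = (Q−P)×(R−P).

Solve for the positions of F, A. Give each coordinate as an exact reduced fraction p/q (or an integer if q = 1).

A = (-24, 12)
F = (-12, -1)

1. F_x = -12  [line 2·x + 6·y + 30 = 0 ∩ |FB|² = 40]
2. F_y = -1  [line 2·x + 6·y + 30 = 0 ∩ |FB|² = 40]
   → F = (-12, -1)
3. A_x = -24  [EG ∥ AB ∩ GB ∥ EA]
4. A_y = 12  [EG ∥ AB ∩ GB ∥ EA]
   → A = (-24, 12)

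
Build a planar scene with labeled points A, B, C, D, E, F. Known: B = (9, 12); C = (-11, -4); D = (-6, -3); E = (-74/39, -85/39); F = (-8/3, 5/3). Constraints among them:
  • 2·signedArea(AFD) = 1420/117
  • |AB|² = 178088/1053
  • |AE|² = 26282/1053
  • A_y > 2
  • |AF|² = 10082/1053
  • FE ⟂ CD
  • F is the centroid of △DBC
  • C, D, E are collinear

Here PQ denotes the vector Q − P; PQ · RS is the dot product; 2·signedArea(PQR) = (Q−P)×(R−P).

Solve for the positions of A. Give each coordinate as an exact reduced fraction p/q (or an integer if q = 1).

1. A_x = 43/117  [line 14/3·x + -10/3·y + 686/117 = 0 ∩ |AF|² = 10082/1053]
2. A_y = 266/117  [line 14/3·x + -10/3·y + 686/117 = 0 ∩ |AF|² = 10082/1053]
   → A = (43/117, 266/117)

A = (43/117, 266/117)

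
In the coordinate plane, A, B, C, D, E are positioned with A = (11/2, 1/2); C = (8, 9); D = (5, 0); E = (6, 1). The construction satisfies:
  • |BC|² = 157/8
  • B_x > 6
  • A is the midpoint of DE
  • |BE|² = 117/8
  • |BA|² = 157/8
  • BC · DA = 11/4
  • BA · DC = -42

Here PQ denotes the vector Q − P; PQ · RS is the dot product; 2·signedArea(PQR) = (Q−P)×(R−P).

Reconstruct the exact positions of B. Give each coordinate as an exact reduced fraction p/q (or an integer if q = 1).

1. B_x = 27/4  [BA · DC = -42 ∩ BC · DA = 11/4]
2. B_y = 19/4  [BA · DC = -42 ∩ BC · DA = 11/4]
   → B = (27/4, 19/4)

B = (27/4, 19/4)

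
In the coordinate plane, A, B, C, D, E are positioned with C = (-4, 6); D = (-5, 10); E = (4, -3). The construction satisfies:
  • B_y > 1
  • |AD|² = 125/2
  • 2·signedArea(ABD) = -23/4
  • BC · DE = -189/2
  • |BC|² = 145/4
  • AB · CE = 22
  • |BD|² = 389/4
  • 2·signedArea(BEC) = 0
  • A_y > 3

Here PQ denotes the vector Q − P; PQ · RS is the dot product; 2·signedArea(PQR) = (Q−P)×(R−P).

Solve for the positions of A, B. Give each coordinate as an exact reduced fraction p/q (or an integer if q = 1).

1. B_x = 0  [2·signedArea(BEC) = 0 ∩ BC · DE = -189/2]
2. B_y = 3/2  [2·signedArea(BEC) = 0 ∩ BC · DE = -189/2]
   → B = (0, 3/2)
3. A_x = -1/2  [AB · CE = 22 ∩ 2·signedArea(ABD) = -23/4]
4. A_y = 7/2  [AB · CE = 22 ∩ 2·signedArea(ABD) = -23/4]
   → A = (-1/2, 7/2)

A = (-1/2, 7/2)
B = (0, 3/2)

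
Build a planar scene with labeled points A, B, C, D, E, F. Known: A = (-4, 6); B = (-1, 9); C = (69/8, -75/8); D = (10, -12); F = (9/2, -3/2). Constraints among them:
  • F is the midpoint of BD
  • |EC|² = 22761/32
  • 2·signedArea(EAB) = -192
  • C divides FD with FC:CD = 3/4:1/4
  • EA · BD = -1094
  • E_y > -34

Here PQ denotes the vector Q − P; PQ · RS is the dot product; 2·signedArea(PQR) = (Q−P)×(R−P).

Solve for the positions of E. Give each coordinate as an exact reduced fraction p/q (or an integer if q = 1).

1. E_x = 21  [2·signedArea(EAB) = -192 ∩ EA · BD = -1094]
2. E_y = -33  [2·signedArea(EAB) = -192 ∩ EA · BD = -1094]
   → E = (21, -33)

E = (21, -33)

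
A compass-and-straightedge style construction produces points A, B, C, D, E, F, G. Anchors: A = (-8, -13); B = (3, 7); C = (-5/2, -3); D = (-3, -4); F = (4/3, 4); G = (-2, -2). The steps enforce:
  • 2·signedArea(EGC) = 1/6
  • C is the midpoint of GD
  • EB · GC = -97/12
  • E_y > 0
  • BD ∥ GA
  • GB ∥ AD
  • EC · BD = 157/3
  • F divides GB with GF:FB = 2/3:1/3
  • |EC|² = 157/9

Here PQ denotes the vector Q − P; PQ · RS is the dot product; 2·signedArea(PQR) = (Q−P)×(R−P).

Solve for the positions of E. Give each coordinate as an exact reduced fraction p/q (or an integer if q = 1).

1. E_x = -1/2  [EB · GC = -97/12 ∩ 2·signedArea(EGC) = 1/6]
2. E_y = 2/3  [EB · GC = -97/12 ∩ 2·signedArea(EGC) = 1/6]
   → E = (-1/2, 2/3)

E = (-1/2, 2/3)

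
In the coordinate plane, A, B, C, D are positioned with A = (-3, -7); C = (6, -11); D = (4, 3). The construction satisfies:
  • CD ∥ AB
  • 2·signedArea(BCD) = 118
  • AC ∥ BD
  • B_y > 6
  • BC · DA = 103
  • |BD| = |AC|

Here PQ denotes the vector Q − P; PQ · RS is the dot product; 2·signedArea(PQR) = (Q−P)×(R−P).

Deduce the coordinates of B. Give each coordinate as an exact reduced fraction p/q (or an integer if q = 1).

B = (-5, 7)

1. B_x = -5  [AC ∥ BD ∩ CD ∥ AB]
2. B_y = 7  [AC ∥ BD ∩ CD ∥ AB]
   → B = (-5, 7)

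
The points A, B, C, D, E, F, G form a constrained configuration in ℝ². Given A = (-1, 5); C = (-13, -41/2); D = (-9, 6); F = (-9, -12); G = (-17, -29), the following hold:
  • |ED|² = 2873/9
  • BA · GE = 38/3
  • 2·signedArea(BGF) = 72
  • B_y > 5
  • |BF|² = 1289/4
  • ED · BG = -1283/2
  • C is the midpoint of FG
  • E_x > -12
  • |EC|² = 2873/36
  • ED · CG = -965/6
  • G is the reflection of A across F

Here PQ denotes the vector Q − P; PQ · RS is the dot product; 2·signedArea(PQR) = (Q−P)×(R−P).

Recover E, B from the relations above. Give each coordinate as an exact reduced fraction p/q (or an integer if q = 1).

1. E_x = -35/3  [line 4·x + 17/2·y + 875/6 = 0 ∩ |ED|² = 2873/9]
2. E_y = -35/3  [line 4·x + 17/2·y + 875/6 = 0 ∩ |ED|² = 2873/9]
   → E = (-35/3, -35/3)
3. B_x = -5  [2·signedArea(BGF) = 72 ∩ ED · BG = -1283/2]
4. B_y = 11/2  [2·signedArea(BGF) = 72 ∩ ED · BG = -1283/2]
   → B = (-5, 11/2)

B = (-5, 11/2)
E = (-35/3, -35/3)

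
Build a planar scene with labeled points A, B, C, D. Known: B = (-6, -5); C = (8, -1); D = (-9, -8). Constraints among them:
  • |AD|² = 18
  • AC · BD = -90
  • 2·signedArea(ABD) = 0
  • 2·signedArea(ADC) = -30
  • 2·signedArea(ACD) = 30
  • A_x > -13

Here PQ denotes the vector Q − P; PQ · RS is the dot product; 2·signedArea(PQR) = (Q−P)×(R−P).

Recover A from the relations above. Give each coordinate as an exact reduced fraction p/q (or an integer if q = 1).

1. A_x = -12  [2·signedArea(ABD) = 0 ∩ 2·signedArea(ACD) = 30]
2. A_y = -11  [2·signedArea(ABD) = 0 ∩ 2·signedArea(ACD) = 30]
   → A = (-12, -11)

A = (-12, -11)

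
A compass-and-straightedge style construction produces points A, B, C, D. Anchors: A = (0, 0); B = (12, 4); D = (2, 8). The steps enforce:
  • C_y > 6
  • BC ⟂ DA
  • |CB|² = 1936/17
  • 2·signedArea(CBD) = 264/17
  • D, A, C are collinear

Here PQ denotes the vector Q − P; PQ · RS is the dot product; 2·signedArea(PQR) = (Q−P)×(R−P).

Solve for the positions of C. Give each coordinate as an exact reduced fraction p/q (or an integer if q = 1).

C = (28/17, 112/17)

1. C_x = 28/17  [D, A, C are collinear ∩ BC ⟂ DA]
2. C_y = 112/17  [D, A, C are collinear ∩ BC ⟂ DA]
   → C = (28/17, 112/17)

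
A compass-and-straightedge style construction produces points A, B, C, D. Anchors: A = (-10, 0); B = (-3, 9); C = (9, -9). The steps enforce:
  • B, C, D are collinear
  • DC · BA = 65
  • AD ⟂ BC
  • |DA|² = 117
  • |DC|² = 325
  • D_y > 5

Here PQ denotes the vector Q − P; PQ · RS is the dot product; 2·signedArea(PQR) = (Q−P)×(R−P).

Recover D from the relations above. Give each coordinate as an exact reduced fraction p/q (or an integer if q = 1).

1. D_x = -1  [B, C, D are collinear ∩ AD ⟂ BC]
2. D_y = 6  [B, C, D are collinear ∩ AD ⟂ BC]
   → D = (-1, 6)

D = (-1, 6)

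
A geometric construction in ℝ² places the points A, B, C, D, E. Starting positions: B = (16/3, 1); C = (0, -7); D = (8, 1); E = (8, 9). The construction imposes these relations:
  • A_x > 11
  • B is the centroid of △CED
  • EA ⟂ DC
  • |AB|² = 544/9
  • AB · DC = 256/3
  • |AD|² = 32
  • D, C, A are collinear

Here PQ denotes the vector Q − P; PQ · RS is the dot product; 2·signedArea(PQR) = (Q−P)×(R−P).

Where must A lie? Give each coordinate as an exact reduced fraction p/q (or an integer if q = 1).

A = (12, 5)

1. A_x = 12  [D, C, A are collinear ∩ EA ⟂ DC]
2. A_y = 5  [D, C, A are collinear ∩ EA ⟂ DC]
   → A = (12, 5)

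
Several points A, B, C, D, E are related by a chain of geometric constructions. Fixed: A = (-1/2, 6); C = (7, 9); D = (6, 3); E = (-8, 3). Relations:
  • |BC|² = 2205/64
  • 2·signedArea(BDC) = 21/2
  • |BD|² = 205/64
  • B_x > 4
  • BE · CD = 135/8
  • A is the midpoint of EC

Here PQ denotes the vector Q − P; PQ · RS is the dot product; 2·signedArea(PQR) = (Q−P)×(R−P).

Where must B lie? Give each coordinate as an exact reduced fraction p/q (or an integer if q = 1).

1. B_x = 35/8  [2·signedArea(BDC) = 21/2 ∩ BE · CD = 135/8]
2. B_y = 15/4  [2·signedArea(BDC) = 21/2 ∩ BE · CD = 135/8]
   → B = (35/8, 15/4)

B = (35/8, 15/4)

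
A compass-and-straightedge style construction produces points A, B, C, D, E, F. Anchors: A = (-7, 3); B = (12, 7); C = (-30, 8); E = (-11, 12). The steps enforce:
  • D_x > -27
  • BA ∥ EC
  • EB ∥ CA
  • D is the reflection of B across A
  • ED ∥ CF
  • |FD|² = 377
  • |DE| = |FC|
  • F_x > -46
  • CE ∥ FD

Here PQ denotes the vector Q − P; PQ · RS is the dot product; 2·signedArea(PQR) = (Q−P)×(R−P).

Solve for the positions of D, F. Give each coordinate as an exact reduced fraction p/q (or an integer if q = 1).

D = (-26, -1)
F = (-45, -5)

1. D_x = -26  [D is the reflection of B across A]
2. D_y = -1  [D is the reflection of B across A]
   → D = (-26, -1)
3. F_x = -45  [CE ∥ FD ∩ ED ∥ CF]
4. F_y = -5  [CE ∥ FD ∩ ED ∥ CF]
   → F = (-45, -5)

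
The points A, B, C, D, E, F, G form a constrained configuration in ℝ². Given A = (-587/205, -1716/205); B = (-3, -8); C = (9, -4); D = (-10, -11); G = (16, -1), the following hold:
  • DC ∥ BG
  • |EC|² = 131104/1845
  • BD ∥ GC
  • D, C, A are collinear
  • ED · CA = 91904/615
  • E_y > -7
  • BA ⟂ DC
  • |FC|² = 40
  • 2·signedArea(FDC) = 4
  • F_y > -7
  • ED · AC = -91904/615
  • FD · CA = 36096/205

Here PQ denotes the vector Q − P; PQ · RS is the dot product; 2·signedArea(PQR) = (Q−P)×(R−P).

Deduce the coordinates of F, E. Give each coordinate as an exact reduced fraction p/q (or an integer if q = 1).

E = (643/615, -1392/205)
F = (3, -6)

1. F_x = 3  [2·signedArea(FDC) = 4 ∩ FD · CA = 36096/205]
2. F_y = -6  [2·signedArea(FDC) = 4 ∩ FD · CA = 36096/205]
   → F = (3, -6)
3. E_x = 643/615  [line 2432/205·x + 896/205·y + 10624/615 = 0 ∩ |EC|² = 131104/1845]
4. E_y = -1392/205  [line 2432/205·x + 896/205·y + 10624/615 = 0 ∩ |EC|² = 131104/1845]
   → E = (643/615, -1392/205)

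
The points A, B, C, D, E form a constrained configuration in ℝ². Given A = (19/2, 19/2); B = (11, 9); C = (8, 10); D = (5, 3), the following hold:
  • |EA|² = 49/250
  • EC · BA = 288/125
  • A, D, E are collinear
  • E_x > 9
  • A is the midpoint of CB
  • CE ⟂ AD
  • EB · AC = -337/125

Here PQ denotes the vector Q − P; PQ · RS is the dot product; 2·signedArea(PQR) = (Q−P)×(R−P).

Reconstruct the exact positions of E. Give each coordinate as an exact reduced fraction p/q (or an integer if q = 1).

E = (1156/125, 1142/125)

1. E_x = 1156/125  [A, D, E are collinear ∩ CE ⟂ AD]
2. E_y = 1142/125  [A, D, E are collinear ∩ CE ⟂ AD]
   → E = (1156/125, 1142/125)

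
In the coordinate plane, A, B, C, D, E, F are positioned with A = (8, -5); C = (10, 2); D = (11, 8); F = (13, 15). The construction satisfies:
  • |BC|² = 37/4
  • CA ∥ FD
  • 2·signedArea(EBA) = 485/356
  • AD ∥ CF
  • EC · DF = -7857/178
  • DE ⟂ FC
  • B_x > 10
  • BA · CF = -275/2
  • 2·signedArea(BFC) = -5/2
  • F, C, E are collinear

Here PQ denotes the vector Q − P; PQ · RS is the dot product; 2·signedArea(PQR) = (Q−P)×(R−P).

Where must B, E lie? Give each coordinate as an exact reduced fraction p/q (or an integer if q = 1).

B = (21/2, 5)
E = (2023/178, 1409/178)

1. B_x = 21/2  [BA · CF = -275/2 ∩ 2·signedArea(BFC) = -5/2]
2. B_y = 5  [BA · CF = -275/2 ∩ 2·signedArea(BFC) = -5/2]
   → B = (21/2, 5)
3. E_x = 2023/178  [F, C, E are collinear ∩ DE ⟂ FC]
4. E_y = 1409/178  [F, C, E are collinear ∩ DE ⟂ FC]
   → E = (2023/178, 1409/178)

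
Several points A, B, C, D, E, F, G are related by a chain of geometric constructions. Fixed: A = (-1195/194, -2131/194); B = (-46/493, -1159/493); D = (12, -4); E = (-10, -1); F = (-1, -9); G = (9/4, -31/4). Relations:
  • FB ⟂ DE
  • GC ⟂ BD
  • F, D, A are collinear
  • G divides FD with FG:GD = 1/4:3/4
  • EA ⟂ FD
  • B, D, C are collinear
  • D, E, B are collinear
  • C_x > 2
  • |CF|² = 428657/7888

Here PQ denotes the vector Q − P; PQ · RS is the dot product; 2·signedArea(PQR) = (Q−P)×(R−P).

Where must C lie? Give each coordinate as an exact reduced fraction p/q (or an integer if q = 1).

1. C_x = 2889/986  [B, D, C are collinear ∩ GC ⟂ BD]
2. C_y = -5449/1972  [B, D, C are collinear ∩ GC ⟂ BD]
   → C = (2889/986, -5449/1972)

C = (2889/986, -5449/1972)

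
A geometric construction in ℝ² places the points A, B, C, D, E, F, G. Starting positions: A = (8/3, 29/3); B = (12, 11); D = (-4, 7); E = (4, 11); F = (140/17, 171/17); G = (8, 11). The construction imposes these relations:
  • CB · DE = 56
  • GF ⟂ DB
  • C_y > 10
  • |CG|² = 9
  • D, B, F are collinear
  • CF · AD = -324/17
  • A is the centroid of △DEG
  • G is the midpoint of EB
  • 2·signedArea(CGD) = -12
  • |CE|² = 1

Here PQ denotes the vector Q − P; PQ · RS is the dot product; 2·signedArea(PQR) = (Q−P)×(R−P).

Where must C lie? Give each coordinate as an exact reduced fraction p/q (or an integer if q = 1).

1. C_x = 5  [2·signedArea(CGD) = -12 ∩ CF · AD = -324/17]
2. C_y = 11  [2·signedArea(CGD) = -12 ∩ CF · AD = -324/17]
   → C = (5, 11)

C = (5, 11)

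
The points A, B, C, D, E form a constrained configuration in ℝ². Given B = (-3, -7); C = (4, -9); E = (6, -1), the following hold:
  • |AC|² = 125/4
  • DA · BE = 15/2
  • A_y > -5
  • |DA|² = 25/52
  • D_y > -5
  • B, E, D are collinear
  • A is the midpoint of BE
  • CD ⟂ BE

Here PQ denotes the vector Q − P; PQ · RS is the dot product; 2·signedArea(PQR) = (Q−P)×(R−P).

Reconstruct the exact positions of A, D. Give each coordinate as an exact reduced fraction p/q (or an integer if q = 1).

A = (3/2, -4)
D = (12/13, -57/13)

1. A_x = 3/2  [A is the midpoint of BE]
2. A_y = -4  [A is the midpoint of BE]
   → A = (3/2, -4)
3. D_x = 12/13  [B, E, D are collinear ∩ CD ⟂ BE]
4. D_y = -57/13  [B, E, D are collinear ∩ CD ⟂ BE]
   → D = (12/13, -57/13)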